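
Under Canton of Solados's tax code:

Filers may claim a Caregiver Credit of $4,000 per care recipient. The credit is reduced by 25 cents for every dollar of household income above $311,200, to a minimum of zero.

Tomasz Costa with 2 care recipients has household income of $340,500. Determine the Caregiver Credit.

Caregiver Credit: base = 2 × $4,000 = $8,000. 25% of the $29,300 excess over $311,200 is $7,325; credit = $8,000 − $7,325 = $675.

$675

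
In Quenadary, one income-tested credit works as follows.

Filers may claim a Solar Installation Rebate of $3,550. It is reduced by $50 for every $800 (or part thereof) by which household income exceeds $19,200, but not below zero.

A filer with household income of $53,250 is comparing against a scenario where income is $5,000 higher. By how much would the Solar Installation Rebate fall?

At $53,250 — income exceeds $19,200 by $34,050, which is 43 full-or-partial $800 increments; reduction = 43 × $50 = $2,150, leaving $1,400.
At $58,250 — income exceeds $19,200 by $39,050, which is 49 full-or-partial $800 increments; reduction = 49 × $50 = $2,450, leaving $1,100.
Lost: $1,400 − $1,100 = $300.

$300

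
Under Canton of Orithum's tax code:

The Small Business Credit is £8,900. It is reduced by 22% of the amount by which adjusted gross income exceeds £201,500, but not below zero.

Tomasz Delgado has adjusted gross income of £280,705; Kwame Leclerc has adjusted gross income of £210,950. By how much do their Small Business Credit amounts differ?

Tomasz (£280,705): Small Business Credit: 22% of the £79,205 excess over £201,500 is £17,425.10 ≥ base, so the credit is £0.
Kwame (£210,950): Small Business Credit: 22% of the £9,450 excess over £201,500 is £2,079; credit = £8,900 − £2,079 = £6,821.
Difference: |£0 − £6,821| = £6,821.

£6,821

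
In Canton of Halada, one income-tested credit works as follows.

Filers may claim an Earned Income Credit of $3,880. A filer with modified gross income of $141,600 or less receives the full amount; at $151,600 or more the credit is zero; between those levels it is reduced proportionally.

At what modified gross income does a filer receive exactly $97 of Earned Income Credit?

$97 is 97/3,880 of the full $3,880, so 3,783/3,880 of the $10,000 range has been used: income = $141,600 + $10,000 × 3,783/3,880 = $151,350.

$151,350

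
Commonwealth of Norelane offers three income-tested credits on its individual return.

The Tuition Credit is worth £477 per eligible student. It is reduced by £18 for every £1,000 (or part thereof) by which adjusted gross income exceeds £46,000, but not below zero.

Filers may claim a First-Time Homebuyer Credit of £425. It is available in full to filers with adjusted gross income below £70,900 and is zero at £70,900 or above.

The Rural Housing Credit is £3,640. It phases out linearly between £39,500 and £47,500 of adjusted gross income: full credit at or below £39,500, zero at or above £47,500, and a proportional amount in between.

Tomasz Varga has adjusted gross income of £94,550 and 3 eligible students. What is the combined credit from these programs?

£549

Tuition Credit: base = 3 × £477 = £1,431. income exceeds £46,000 by £48,550, which is 49 full-or-partial £1,000 increments; reduction = 49 × £18 = £882, leaving £549.
First-Time Homebuyer Credit: £94,550 meets or exceeds the £70,900 cutoff, so the credit is £0.
Rural Housing Credit: £94,550 is at or above £47,500, so the credit is £0.
Total: £549 + £0 + £0 = £549.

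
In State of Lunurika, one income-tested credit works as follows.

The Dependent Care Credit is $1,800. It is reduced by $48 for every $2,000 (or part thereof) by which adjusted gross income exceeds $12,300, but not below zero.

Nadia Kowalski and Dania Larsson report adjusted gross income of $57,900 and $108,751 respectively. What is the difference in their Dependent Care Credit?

$696

Nadia ($57,900): Dependent Care Credit: income exceeds $12,300 by $45,600, which is 23 full-or-partial $2,000 increments; reduction = 23 × $48 = $1,104, leaving $696.
Dania ($108,751): Dependent Care Credit: income exceeds $12,300 by $96,451 → 49 increments × $48 = $2,352 ≥ base, so the credit is $0.
Difference: |$696 − $0| = $696.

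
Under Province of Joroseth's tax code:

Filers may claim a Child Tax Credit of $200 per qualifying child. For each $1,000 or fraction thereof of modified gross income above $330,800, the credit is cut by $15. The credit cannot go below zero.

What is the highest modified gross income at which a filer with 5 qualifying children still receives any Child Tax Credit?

Full credit = 5 × $200 = $1,000.
After 66 increments the reduction is 66 × $15 = $990, leaving $10; one more increment wipes it out. Increment 66 ends at excess 66 × $1,000 = $66,000, so the highest qualifying income is $330,800 + $66,000 = $396,800.

$396,800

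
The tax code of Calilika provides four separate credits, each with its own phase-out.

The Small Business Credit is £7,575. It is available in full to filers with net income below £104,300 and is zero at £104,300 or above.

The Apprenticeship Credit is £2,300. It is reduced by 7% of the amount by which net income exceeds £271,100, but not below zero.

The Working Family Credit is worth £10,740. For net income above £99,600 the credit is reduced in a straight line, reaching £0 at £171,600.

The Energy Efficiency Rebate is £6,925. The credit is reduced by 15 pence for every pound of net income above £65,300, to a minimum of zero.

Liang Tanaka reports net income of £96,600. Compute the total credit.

Small Business Credit: £96,600 is below the £104,300 cutoff, so the full £7,575 applies.
Apprenticeship Credit: £96,600 is at or below the £271,100 threshold, so the full £2,300 applies.
Working Family Credit: £96,600 is at or below the £99,600 threshold, so the full £10,740 applies.
Energy Efficiency Rebate: 15% of the £31,300 excess over £65,300 is £4,695; credit = £6,925 − £4,695 = £2,230.
Total: £7,575 + £2,300 + £10,740 + £2,230 = £22,845.

£22,845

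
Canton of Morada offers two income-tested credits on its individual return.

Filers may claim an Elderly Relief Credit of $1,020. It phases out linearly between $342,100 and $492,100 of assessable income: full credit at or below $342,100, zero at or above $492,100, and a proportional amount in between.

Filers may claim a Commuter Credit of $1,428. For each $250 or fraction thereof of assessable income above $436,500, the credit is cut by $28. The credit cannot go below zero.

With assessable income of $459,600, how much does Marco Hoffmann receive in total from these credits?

$221

Elderly Relief Credit: $459,600 is $117,500 into a $150,000 phase-out range, leaving 32,500/150,000 of the credit: $1,020 × 32,500/150,000 = $221.
Commuter Credit: income exceeds $436,500 by $23,100 → 93 increments × $28 = $2,604 ≥ base, so the credit is $0.
Total: $221 + $0 = $221.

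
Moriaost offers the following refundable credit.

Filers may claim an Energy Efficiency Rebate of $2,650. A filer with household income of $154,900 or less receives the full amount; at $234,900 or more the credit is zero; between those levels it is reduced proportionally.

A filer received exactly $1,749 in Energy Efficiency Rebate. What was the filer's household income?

$1,749 is 1,749/2,650 of the full $2,650, so 901/2,650 of the $80,000 range has been used: income = $154,900 + $80,000 × 901/2,650 = $182,100.

$182,100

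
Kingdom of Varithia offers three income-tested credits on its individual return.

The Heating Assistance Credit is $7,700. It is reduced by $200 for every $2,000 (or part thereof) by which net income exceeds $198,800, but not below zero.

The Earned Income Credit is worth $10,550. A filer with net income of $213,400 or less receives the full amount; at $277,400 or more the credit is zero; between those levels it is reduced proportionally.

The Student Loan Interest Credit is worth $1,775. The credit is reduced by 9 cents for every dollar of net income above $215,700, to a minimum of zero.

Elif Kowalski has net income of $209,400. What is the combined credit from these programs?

$18,825

Heating Assistance Credit: income exceeds $198,800 by $10,600, which is 6 full-or-partial $2,000 increments; reduction = 6 × $200 = $1,200, leaving $6,500.
Earned Income Credit: $209,400 is at or below the $213,400 threshold, so the full $10,550 applies.
Student Loan Interest Credit: $209,400 is at or below the $215,700 threshold, so the full $1,775 applies.
Total: $6,500 + $10,550 + $1,775 = $18,825.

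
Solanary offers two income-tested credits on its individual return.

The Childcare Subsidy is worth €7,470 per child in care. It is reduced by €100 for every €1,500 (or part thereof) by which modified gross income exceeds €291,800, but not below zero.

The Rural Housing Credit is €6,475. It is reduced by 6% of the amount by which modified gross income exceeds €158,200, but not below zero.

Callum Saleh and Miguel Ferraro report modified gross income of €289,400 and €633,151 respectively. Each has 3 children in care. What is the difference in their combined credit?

€22,410

Callum (€289,400): Childcare Subsidy: base = 3 × €7,470 = €22,410. €289,400 is at or below the €291,800 threshold, so the full €22,410 applies. Rural Housing Credit: 6% of the €131,200 excess over €158,200 is €7,872 ≥ base, so the credit is €0. total €22,410 + €0 = €22,410
Miguel (€633,151): Childcare Subsidy: base = 3 × €7,470 = €22,410. income exceeds €291,800 by €341,351 → 228 increments × €100 = €22,800 ≥ base, so the credit is €0. Rural Housing Credit: 6% of the €474,951 excess over €158,200 is €28,497.06 ≥ base, so the credit is €0. total €0 + €0 = €0
Difference: |€22,410 − €0| = €22,410.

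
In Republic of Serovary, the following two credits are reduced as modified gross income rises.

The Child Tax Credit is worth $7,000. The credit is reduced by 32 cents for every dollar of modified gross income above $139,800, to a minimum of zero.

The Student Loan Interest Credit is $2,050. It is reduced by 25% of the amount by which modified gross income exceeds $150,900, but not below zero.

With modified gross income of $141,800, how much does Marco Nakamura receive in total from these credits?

$8,410

Child Tax Credit: 32% of the $2,000 excess over $139,800 is $640; credit = $7,000 − $640 = $6,360.
Student Loan Interest Credit: $141,800 is at or below the $150,900 threshold, so the full $2,050 applies.
Total: $6,360 + $2,050 = $8,410.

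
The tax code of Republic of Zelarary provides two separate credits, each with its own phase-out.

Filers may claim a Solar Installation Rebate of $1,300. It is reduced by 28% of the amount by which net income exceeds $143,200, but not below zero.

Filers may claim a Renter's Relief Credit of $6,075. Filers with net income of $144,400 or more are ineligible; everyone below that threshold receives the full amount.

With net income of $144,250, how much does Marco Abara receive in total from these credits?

Solar Installation Rebate: 28% of the $1,050 excess over $143,200 is $294; credit = $1,300 − $294 = $1,006.
Renter's Relief Credit: $144,250 is below the $144,400 cutoff, so the full $6,075 applies.
Total: $1,006 + $6,075 = $7,081.

$7,081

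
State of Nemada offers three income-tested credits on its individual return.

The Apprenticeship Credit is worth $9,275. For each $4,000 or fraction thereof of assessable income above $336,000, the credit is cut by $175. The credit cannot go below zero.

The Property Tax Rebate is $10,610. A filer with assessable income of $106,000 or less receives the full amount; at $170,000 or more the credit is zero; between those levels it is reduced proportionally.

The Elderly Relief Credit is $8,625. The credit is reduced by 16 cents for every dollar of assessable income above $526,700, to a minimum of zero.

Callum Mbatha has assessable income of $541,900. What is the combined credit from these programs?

$6,368

Apprenticeship Credit: income exceeds $336,000 by $205,900, which is 52 full-or-partial $4,000 increments; reduction = 52 × $175 = $9,100, leaving $175.
Property Tax Rebate: $541,900 is at or above $170,000, so the credit is $0.
Elderly Relief Credit: 16% of the $15,200 excess over $526,700 is $2,432; credit = $8,625 − $2,432 = $6,193.
Total: $175 + $0 + $6,193 = $6,368.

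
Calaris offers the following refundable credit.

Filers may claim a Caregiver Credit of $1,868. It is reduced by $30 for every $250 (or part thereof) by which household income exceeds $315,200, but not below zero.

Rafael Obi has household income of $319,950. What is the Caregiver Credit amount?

Caregiver Credit: income exceeds $315,200 by $4,750, which is 19 full-or-partial $250 increments; reduction = 19 × $30 = $570, leaving $1,298.

$1,298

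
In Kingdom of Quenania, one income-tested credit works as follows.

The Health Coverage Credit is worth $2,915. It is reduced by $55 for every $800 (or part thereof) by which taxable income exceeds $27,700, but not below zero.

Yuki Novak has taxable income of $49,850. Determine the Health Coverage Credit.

Health Coverage Credit: income exceeds $27,700 by $22,150, which is 28 full-or-partial $800 increments; reduction = 28 × $55 = $1,540, leaving $1,375.

$1,375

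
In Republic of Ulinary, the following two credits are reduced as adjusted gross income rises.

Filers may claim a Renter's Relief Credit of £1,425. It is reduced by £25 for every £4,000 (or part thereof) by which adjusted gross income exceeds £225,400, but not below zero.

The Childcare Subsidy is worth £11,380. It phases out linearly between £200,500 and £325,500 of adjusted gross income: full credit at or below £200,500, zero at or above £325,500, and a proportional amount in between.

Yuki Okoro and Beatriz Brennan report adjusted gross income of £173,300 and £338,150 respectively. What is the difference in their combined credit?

Yuki (£173,300): Renter's Relief Credit: £173,300 is at or below the £225,400 threshold, so the full £1,425 applies. Childcare Subsidy: £173,300 is at or below the £200,500 threshold, so the full £11,380 applies. total £1,425 + £11,380 = £12,805
Beatriz (£338,150): Renter's Relief Credit: income exceeds £225,400 by £112,750, which is 29 full-or-partial £4,000 increments; reduction = 29 × £25 = £725, leaving £700. Childcare Subsidy: £338,150 is at or above £325,500, so the credit is £0. total £700 + £0 = £700
Difference: |£12,805 − £700| = £12,105.

£12,105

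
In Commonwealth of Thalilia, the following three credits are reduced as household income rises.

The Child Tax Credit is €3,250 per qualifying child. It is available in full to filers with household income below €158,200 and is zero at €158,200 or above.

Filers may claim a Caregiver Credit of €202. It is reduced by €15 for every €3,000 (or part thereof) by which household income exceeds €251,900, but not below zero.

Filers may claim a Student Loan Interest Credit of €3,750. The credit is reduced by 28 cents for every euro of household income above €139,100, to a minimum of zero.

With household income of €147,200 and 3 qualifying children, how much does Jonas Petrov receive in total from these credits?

€11,434

Child Tax Credit: base = 3 × €3,250 = €9,750. €147,200 is below the €158,200 cutoff, so the full €9,750 applies.
Caregiver Credit: €147,200 is at or below the €251,900 threshold, so the full €202 applies.
Student Loan Interest Credit: 28% of the €8,100 excess over €139,100 is €2,268; credit = €3,750 − €2,268 = €1,482.
Total: €9,750 + €202 + €1,482 = €11,434.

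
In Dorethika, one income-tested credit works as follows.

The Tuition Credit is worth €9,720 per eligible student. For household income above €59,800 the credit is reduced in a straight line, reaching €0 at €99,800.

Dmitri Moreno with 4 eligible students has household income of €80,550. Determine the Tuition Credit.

€18,711

Tuition Credit: base = 4 × €9,720 = €38,880. €80,550 is €20,750 into a €40,000 phase-out range, leaving 19,250/40,000 of the credit: €38,880 × 19,250/40,000 = €18,711.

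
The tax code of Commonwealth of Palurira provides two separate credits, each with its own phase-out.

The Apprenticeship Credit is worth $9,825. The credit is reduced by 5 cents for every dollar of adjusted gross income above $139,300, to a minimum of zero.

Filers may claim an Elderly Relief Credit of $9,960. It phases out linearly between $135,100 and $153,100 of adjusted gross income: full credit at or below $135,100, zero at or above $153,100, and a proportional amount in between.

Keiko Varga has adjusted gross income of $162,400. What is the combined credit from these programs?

Apprenticeship Credit: 5% of the $23,100 excess over $139,300 is $1,155; credit = $9,825 − $1,155 = $8,670.
Elderly Relief Credit: $162,400 is at or above $153,100, so the credit is $0.
Total: $8,670 + $0 = $8,670.

$8,670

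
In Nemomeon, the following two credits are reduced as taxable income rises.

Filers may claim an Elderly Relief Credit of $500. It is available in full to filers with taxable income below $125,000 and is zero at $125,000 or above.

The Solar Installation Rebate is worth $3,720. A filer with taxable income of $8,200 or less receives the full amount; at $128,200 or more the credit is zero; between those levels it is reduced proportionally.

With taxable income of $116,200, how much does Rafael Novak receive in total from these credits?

Elderly Relief Credit: $116,200 is below the $125,000 cutoff, so the full $500 applies.
Solar Installation Rebate: $116,200 is $108,000 into a $120,000 phase-out range, leaving 12,000/120,000 of the credit: $3,720 × 12,000/120,000 = $372.
Total: $500 + $372 = $872.

$872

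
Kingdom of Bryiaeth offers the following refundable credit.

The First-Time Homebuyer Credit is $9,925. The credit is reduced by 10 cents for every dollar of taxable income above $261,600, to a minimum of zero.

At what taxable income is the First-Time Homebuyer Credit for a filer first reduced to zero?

The credit falls by 10% of each dollar above $261,600, so it reaches zero when the excess is $9,925 / 10% = $99,250: income = $261,600 + $99,250 = $360,850.

$360,850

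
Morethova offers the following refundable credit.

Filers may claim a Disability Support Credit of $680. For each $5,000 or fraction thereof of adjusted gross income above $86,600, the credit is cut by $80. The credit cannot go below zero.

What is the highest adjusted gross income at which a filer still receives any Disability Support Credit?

After 8 increments the reduction is 8 × $80 = $640, leaving $40; one more increment wipes it out. Increment 8 ends at excess 8 × $5,000 = $40,000, so the highest qualifying income is $86,600 + $40,000 = $126,600.

$126,600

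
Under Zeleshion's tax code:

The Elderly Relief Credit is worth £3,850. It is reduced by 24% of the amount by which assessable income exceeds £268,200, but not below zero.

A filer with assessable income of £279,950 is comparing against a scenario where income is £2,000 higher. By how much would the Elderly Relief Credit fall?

£480

At £279,950 — 24% of the £11,750 excess over £268,200 is £2,820; credit = £3,850 − £2,820 = £1,030.
At £281,950 — 24% of the £13,750 excess over £268,200 is £3,300; credit = £3,850 − £3,300 = £550.
Lost: £1,030 − £550 = £480.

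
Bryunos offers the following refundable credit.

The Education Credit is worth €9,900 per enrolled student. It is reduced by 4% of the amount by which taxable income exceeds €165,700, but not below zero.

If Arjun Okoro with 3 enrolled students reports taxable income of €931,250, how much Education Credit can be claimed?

€0

Education Credit: base = 3 × €9,900 = €29,700. 4% of the €765,550 excess over €165,700 is €30,622 ≥ base, so the credit is €0.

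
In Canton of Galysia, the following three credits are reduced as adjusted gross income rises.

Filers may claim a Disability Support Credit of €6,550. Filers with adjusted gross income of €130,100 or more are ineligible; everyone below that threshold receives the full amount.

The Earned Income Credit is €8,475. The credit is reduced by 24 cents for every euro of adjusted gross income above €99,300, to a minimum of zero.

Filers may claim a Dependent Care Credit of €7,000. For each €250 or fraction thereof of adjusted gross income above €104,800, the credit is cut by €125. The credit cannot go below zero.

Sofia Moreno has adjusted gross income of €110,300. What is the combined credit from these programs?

€16,635

Disability Support Credit: €110,300 is below the €130,100 cutoff, so the full €6,550 applies.
Earned Income Credit: 24% of the €11,000 excess over €99,300 is €2,640; credit = €8,475 − €2,640 = €5,835.
Dependent Care Credit: income exceeds €104,800 by €5,500, which is 22 full-or-partial €250 increments; reduction = 22 × €125 = €2,750, leaving €4,250.
Total: €6,550 + €5,835 + €4,250 = €16,635.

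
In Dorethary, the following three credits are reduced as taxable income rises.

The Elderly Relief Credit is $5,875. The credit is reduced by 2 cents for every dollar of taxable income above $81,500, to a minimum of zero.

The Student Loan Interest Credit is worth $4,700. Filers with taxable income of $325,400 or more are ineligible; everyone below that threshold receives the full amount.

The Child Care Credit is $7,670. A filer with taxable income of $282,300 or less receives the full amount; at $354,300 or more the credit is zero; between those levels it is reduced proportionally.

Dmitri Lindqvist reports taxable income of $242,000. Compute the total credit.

Elderly Relief Credit: 2% of the $160,500 excess over $81,500 is $3,210; credit = $5,875 − $3,210 = $2,665.
Student Loan Interest Credit: $242,000 is below the $325,400 cutoff, so the full $4,700 applies.
Child Care Credit: $242,000 is at or below the $282,300 threshold, so the full $7,670 applies.
Total: $2,665 + $4,700 + $7,670 = $15,035.

$15,035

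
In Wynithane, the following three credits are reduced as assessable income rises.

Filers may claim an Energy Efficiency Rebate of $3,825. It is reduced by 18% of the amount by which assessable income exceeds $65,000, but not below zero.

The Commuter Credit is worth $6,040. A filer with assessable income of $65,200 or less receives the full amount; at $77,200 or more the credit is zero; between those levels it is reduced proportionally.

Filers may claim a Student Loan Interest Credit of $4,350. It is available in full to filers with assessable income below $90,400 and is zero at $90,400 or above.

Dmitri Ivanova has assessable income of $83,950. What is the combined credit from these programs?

$4,764

Energy Efficiency Rebate: 18% of the $18,950 excess over $65,000 is $3,411; credit = $3,825 − $3,411 = $414.
Commuter Credit: $83,950 is at or above $77,200, so the credit is $0.
Student Loan Interest Credit: $83,950 is below the $90,400 cutoff, so the full $4,350 applies.
Total: $414 + $0 + $4,350 = $4,764.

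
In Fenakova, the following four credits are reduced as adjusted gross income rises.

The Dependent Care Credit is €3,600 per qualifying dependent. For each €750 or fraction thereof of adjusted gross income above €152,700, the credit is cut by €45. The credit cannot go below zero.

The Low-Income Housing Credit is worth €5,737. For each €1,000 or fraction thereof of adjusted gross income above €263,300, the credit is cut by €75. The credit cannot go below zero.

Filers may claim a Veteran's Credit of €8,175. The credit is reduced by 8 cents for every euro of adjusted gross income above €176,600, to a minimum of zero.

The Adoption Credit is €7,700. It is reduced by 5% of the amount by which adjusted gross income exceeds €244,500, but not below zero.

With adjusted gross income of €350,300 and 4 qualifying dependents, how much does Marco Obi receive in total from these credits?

€4,930

Dependent Care Credit: base = 4 × €3,600 = €14,400. income exceeds €152,700 by €197,600, which is 264 full-or-partial €750 increments; reduction = 264 × €45 = €11,880, leaving €2,520.
Low-Income Housing Credit: income exceeds €263,300 by €87,000 → 87 increments × €75 = €6,525 ≥ base, so the credit is €0.
Veteran's Credit: 8% of the €173,700 excess over €176,600 is €13,896 ≥ base, so the credit is €0.
Adoption Credit: 5% of the €105,800 excess over €244,500 is €5,290; credit = €7,700 − €5,290 = €2,410.
Total: €2,520 + €0 + €0 + €2,410 = €4,930.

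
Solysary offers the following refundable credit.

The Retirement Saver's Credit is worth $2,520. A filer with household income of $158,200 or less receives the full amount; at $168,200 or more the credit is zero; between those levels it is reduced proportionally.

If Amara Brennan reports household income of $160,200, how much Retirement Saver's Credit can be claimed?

Retirement Saver's Credit: $160,200 is $2,000 into a $10,000 phase-out range, leaving 8,000/10,000 of the credit: $2,520 × 8,000/10,000 = $2,016.

$2,016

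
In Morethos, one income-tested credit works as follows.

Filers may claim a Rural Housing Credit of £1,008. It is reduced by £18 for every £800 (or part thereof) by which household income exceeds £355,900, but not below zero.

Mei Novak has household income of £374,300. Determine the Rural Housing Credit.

Rural Housing Credit: income exceeds £355,900 by £18,400, which is 23 full-or-partial £800 increments; reduction = 23 × £18 = £414, leaving £594.

£594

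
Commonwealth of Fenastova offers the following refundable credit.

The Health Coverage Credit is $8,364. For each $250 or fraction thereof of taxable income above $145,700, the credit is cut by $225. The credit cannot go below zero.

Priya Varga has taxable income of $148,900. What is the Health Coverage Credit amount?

$5,439

Health Coverage Credit: income exceeds $145,700 by $3,200, which is 13 full-or-partial $250 increments; reduction = 13 × $225 = $2,925, leaving $5,439.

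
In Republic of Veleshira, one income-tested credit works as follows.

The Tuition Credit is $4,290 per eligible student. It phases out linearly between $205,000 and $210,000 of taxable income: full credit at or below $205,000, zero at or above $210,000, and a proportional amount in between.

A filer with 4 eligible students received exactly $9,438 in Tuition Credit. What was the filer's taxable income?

$207,250

Full credit = 4 × $4,290 = $17,160.
$9,438 is 9,438/17,160 of the full $17,160, so 7,722/17,160 of the $5,000 range has been used: income = $205,000 + $5,000 × 7,722/17,160 = $207,250.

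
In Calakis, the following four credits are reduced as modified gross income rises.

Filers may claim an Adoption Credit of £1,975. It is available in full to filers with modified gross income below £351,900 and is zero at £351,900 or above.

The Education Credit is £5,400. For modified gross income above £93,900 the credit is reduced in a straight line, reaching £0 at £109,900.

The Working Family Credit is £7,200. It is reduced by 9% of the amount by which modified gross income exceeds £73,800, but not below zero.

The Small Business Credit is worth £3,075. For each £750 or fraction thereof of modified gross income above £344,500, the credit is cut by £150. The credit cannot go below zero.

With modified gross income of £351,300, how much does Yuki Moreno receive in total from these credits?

Adoption Credit: £351,300 is below the £351,900 cutoff, so the full £1,975 applies.
Education Credit: £351,300 is at or above £109,900, so the credit is £0.
Working Family Credit: 9% of the £277,500 excess over £73,800 is £24,975 ≥ base, so the credit is £0.
Small Business Credit: income exceeds £344,500 by £6,800, which is 10 full-or-partial £750 increments; reduction = 10 × £150 = £1,500, leaving £1,575.
Total: £1,975 + £0 + £0 + £1,575 = £3,550.

£3,550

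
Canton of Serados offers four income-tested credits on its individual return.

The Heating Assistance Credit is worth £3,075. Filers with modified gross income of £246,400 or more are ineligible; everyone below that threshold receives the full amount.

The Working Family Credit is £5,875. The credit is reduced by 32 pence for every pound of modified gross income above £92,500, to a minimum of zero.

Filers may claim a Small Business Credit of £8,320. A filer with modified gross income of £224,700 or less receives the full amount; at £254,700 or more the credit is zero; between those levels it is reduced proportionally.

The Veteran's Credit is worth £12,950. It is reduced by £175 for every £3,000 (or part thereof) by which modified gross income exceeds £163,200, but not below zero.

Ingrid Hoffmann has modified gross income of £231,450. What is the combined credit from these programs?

Heating Assistance Credit: £231,450 is below the £246,400 cutoff, so the full £3,075 applies.
Working Family Credit: 32% of the £138,950 excess over £92,500 is £44,464 ≥ base, so the credit is £0.
Small Business Credit: £231,450 is £6,750 into a £30,000 phase-out range, leaving 23,250/30,000 of the credit: £8,320 × 23,250/30,000 = £6,448.
Veteran's Credit: income exceeds £163,200 by £68,250, which is 23 full-or-partial £3,000 increments; reduction = 23 × £175 = £4,025, leaving £8,925.
Total: £3,075 + £0 + £6,448 + £8,925 = £18,448.

£18,448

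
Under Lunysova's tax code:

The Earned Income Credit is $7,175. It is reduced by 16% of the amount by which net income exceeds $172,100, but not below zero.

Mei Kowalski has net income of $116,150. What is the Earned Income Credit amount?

Earned Income Credit: $116,150 is at or below the $172,100 threshold, so the full $7,175 applies.

$7,175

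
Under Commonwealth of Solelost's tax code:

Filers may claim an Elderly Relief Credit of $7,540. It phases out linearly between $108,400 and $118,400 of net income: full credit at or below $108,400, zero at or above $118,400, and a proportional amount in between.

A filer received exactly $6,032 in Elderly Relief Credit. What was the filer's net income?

$6,032 is 6,032/7,540 of the full $7,540, so 1,508/7,540 of the $10,000 range has been used: income = $108,400 + $10,000 × 1,508/7,540 = $110,400.

$110,400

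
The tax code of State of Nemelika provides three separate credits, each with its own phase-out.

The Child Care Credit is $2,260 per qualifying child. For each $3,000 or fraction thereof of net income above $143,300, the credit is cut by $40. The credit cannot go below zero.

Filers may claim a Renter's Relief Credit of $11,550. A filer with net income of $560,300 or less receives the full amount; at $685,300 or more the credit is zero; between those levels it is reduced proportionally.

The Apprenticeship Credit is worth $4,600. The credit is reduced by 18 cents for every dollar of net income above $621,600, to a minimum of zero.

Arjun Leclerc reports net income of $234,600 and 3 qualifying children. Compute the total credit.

Child Care Credit: base = 3 × $2,260 = $6,780. income exceeds $143,300 by $91,300, which is 31 full-or-partial $3,000 increments; reduction = 31 × $40 = $1,240, leaving $5,540.
Renter's Relief Credit: $234,600 is at or below the $560,300 threshold, so the full $11,550 applies.
Apprenticeship Credit: $234,600 is at or below the $621,600 threshold, so the full $4,600 applies.
Total: $5,540 + $11,550 + $4,600 = $21,690.

$21,690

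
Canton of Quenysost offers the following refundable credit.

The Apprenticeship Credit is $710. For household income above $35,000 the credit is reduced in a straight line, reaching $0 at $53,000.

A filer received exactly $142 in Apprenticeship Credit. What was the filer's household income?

$142 is 142/710 of the full $710, so 568/710 of the $18,000 range has been used: income = $35,000 + $18,000 × 568/710 = $49,400.

$49,400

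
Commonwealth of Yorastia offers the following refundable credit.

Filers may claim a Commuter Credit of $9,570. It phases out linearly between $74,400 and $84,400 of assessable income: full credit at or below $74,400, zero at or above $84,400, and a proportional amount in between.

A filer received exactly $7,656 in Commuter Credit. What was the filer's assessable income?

$7,656 is 7,656/9,570 of the full $9,570, so 1,914/9,570 of the $10,000 range has been used: income = $74,400 + $10,000 × 1,914/9,570 = $76,400.

$76,400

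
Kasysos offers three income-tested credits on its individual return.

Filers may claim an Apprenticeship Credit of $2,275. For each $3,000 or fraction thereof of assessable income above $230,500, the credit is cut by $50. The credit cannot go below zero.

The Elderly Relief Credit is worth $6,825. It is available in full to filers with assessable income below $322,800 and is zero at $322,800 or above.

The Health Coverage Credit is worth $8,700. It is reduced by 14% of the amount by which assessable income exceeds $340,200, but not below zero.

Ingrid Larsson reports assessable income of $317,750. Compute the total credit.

$16,300

Apprenticeship Credit: income exceeds $230,500 by $87,250, which is 30 full-or-partial $3,000 increments; reduction = 30 × $50 = $1,500, leaving $775.
Elderly Relief Credit: $317,750 is below the $322,800 cutoff, so the full $6,825 applies.
Health Coverage Credit: $317,750 is at or below the $340,200 threshold, so the full $8,700 applies.
Total: $775 + $6,825 + $8,700 = $16,300.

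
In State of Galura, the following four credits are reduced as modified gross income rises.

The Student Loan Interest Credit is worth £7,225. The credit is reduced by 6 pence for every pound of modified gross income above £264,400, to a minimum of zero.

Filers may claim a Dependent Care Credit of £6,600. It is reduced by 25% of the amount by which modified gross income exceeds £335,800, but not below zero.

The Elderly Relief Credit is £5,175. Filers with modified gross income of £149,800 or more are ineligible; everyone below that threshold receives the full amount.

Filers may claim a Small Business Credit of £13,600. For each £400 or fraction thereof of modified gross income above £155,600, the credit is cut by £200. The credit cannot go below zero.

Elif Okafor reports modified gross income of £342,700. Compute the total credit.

£7,402

Student Loan Interest Credit: 6% of the £78,300 excess over £264,400 is £4,698; credit = £7,225 − £4,698 = £2,527.
Dependent Care Credit: 25% of the £6,900 excess over £335,800 is £1,725; credit = £6,600 − £1,725 = £4,875.
Elderly Relief Credit: £342,700 meets or exceeds the £149,800 cutoff, so the credit is £0.
Small Business Credit: income exceeds £155,600 by £187,100 → 468 increments × £200 = £93,600 ≥ base, so the credit is £0.
Total: £2,527 + £4,875 + £0 + £0 = £7,402.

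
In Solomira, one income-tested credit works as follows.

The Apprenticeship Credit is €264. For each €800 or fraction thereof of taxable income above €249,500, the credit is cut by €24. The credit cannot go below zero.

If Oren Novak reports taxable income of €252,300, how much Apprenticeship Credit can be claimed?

€168

Apprenticeship Credit: income exceeds €249,500 by €2,800, which is 4 full-or-partial €800 increments; reduction = 4 × €24 = €96, leaving €168.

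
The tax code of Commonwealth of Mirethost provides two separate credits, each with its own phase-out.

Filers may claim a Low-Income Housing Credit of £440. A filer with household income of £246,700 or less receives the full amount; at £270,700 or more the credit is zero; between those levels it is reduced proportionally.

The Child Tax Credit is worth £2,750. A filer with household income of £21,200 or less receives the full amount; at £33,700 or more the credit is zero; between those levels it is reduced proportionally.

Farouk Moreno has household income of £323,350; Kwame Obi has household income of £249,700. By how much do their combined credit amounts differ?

Farouk (£323,350): Low-Income Housing Credit: £323,350 is at or above £270,700, so the credit is £0. Child Tax Credit: £323,350 is at or above £33,700, so the credit is £0. total £0 + £0 = £0
Kwame (£249,700): Low-Income Housing Credit: £249,700 is £3,000 into a £24,000 phase-out range, leaving 21,000/24,000 of the credit: £440 × 21,000/24,000 = £385. Child Tax Credit: £249,700 is at or above £33,700, so the credit is £0. total £385 + £0 = £385
Difference: |£0 − £385| = £385.

£385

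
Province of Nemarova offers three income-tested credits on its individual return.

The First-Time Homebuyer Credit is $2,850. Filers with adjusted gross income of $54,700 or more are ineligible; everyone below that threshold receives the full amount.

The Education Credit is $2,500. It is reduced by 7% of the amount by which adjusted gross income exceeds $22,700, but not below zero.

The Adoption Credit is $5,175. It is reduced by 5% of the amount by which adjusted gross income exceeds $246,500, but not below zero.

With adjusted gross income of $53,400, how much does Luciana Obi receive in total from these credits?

First-Time Homebuyer Credit: $53,400 is below the $54,700 cutoff, so the full $2,850 applies.
Education Credit: 7% of the $30,700 excess over $22,700 is $2,149; credit = $2,500 − $2,149 = $351.
Adoption Credit: $53,400 is at or below the $246,500 threshold, so the full $5,175 applies.
Total: $2,850 + $351 + $5,175 = $8,376.

$8,376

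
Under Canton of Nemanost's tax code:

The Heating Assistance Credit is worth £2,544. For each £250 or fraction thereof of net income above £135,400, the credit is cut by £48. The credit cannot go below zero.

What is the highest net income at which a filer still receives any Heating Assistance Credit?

After 52 increments the reduction is 52 × £48 = £2,496, leaving £48; one more increment wipes it out. Increment 52 ends at excess 52 × £250 = £13,000, so the highest qualifying income is £135,400 + £13,000 = £148,400.

£148,400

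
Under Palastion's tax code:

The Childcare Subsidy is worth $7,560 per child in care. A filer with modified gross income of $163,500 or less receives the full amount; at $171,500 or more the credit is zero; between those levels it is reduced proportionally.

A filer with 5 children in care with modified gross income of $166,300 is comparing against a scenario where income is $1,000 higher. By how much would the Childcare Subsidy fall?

At $166,300 — base = 5 × $7,560 = $37,800. $166,300 is $2,800 into a $8,000 phase-out range, leaving 5,200/8,000 of the credit: $37,800 × 5,200/8,000 = $24,570.
At $167,300 — base = 5 × $7,560 = $37,800. $167,300 is $3,800 into a $8,000 phase-out range, leaving 4,200/8,000 of the credit: $37,800 × 4,200/8,000 = $19,845.
Lost: $24,570 − $19,845 = $4,725.

$4,725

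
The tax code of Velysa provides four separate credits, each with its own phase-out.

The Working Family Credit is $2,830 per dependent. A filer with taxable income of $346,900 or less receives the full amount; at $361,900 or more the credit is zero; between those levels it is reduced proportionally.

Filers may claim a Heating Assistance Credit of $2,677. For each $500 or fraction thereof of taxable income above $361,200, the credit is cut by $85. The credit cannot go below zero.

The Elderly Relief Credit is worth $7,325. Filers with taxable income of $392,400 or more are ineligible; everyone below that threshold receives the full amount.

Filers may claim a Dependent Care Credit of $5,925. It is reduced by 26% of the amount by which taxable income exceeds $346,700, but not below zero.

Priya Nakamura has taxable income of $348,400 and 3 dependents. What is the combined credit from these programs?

Working Family Credit: base = 3 × $2,830 = $8,490. $348,400 is $1,500 into a $15,000 phase-out range, leaving 13,500/15,000 of the credit: $8,490 × 13,500/15,000 = $7,641.
Heating Assistance Credit: $348,400 is at or below the $361,200 threshold, so the full $2,677 applies.
Elderly Relief Credit: $348,400 is below the $392,400 cutoff, so the full $7,325 applies.
Dependent Care Credit: 26% of the $1,700 excess over $346,700 is $442; credit = $5,925 − $442 = $5,483.
Total: $7,641 + $2,677 + $7,325 + $5,483 = $23,126.

$23,126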